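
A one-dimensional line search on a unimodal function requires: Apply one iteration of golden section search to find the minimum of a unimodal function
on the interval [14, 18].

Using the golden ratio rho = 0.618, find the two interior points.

Golden section search on [14, 18].
Golden ratio rho = 0.618 (approx).
Interior points:
  x_1 = 14 + (1-0.618)*4 = 15.5280
  x_2 = 14 + 0.618*4 = 16.4720
Compare f(x_1) and f(x_2) to determine which subinterval to keep.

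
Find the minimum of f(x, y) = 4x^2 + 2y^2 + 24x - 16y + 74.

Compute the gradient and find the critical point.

f(x,y) = 4x^2 + 2y^2 + 24x - 16y + 74
df/dx = 8x + (24) = 0  =>  x = -3
df/dy = 4y + (-16) = 0  =>  y = 4
f(-3, 4) = 4*(-3)^2 + 2*(4)^2 + 24*(-3) + -16*(4) + 74 = 6
Hessian is diagonal with entries 8, 4 > 0, so this is a minimum.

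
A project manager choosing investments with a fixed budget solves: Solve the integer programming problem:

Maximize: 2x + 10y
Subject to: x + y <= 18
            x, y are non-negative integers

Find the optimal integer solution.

Objective: 2x + 10y, constraint: x + y <= 18
Coefficient of y is 10 > coefficient of x is 2, so allocate the entire budget to y.
Optimal: x = 0, y = 18, value = 180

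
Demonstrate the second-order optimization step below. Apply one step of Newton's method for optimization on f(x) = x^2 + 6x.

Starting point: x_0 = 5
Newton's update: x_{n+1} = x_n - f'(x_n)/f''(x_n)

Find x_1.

f(x) = x^2 + 6x
f'(x) = 2x + (6), f''(x) = 2
Newton step: x_1 = x_0 - f'(x_0)/f''(x_0)
f'(5) = 16
x_1 = 5 - 16/2 = -3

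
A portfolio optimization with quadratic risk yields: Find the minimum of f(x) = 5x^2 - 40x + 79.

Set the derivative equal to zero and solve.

f(x) = 5x^2 - 40x + 79
f'(x) = 10x + (-40) = 0
x = 40/10 = 4
f(4) = -1
Since f''(x) = 10 > 0, this is a minimum.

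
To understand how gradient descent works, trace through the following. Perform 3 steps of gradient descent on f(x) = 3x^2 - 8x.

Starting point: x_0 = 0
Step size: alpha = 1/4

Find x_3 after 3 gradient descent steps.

f(x) = 3x^2 - 8x, f'(x) = 6x + (-8)
Step 1: f'(0) = -8, x_1 = 0 - 1/4 * -8 = 2
Step 2: f'(2) = 4, x_2 = 2 - 1/4 * 4 = 1
Step 3: f'(1) = -2, x_3 = 1 - 1/4 * -2 = 3/2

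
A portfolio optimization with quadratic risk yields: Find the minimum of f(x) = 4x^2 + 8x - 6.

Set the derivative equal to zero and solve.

f(x) = 4x^2 + 8x - 6
f'(x) = 8x + (8) = 0
x = -8/8 = -1
f(-1) = -10
Since f''(x) = 8 > 0, this is a minimum.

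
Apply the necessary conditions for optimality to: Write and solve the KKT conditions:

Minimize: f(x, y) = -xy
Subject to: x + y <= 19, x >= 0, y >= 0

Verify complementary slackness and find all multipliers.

Problem: min -xy s.t. x + y <= 19 (multiplier lambda), x >= 0 (mu_x), y >= 0 (mu_y)
KKT stationarity: -y + lambda - mu_x = 0, -x + lambda - mu_y = 0, with lambda, mu_x, mu_y >= 0
Complementary slackness: lambda*(x + y - 19) = 0, mu_x*x = 0, mu_y*y = 0
If lambda = 0: y = -mu_x <= 0 and x = -mu_y <= 0 force x = y = 0 with f = 0; but x = y = 19/2 is feasible with f = -361/4 < 0, so this is not the minimum. Hence lambda > 0 and x + y = 19.
Try x > 0, y > 0 (so mu_x = mu_y = 0): y = lambda, x = lambda => x = y = lambda
x + y = 19 => 2*lambda = 19 => lambda = 19/2
x* = y* = 19/2 > 0, consistent with mu_x = mu_y = 0.
(Any feasible point with x = 0 or y = 0 has f = 0 > -361/4, so the minimum is not on those boundaries.)
min(-xy) = -361/4 (i.e. max xy = 361/4)
Multipliers: lambda = 19/2, mu_x = 0, mu_y = 0
Complementary slackness: lambda*(x + y - 19) = 19/2*(19/2 + 19/2 - 19) = 0, mu_x*x = 0*19/2 = 0, mu_y*y = 0*19/2 = 0. Satisfied.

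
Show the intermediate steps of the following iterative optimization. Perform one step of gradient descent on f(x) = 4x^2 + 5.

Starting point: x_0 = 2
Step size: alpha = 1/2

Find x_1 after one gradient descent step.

f(x) = 4x^2 + 5
f'(x) = 8x + 0
f'(2) = 8*2 + (0) = 16
x_1 = x_0 - alpha * f'(x_0) = 2 - 1/2 * 16 = -6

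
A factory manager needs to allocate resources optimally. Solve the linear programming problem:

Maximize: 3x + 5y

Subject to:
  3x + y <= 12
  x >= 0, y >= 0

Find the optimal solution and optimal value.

The feasible region has vertices at [(0, 0), (4, 0), (0, 12)].
Checking objective 3x + 5y at each vertex:
  (0, 0): 3*0 + 5*0 = 0
  (4, 0): 3*4 + 5*0 = 12
  (0, 12): 3*0 + 5*12 = 60
Maximum is 60 at (0, 12).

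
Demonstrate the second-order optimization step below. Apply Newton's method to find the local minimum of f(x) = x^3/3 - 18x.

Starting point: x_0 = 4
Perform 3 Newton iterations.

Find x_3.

f(x) = x^3/3 - 18x
f'(x) = x^2 - 18, f''(x) = 2x
Newton update: x_{n+1} = x_n - (x_n^2 - 18)/(2*x_n)
Step 1: x_0 = 4, f'=-2, f''=8, x_1 = 17/4
Step 2: x_1 = 17/4, f'=1/16, f''=17/2, x_2 = 577/136
Step 3: x_2 = 577/136, f'=1/18496, f''=577/68, x_3 = 665857/156944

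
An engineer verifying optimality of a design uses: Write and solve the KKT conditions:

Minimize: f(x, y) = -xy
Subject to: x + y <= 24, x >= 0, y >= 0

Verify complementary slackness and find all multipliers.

Problem: min -xy s.t. x + y <= 24 (multiplier lambda), x >= 0 (mu_x), y >= 0 (mu_y)
KKT stationarity: -y + lambda - mu_x = 0, -x + lambda - mu_y = 0, with lambda, mu_x, mu_y >= 0
Complementary slackness: lambda*(x + y - 24) = 0, mu_x*x = 0, mu_y*y = 0
If lambda = 0: y = -mu_x <= 0 and x = -mu_y <= 0 force x = y = 0 with f = 0; but x = y = 12 is feasible with f = -144 < 0, so this is not the minimum. Hence lambda > 0 and x + y = 24.
Try x > 0, y > 0 (so mu_x = mu_y = 0): y = lambda, x = lambda => x = y = lambda
x + y = 24 => 2*lambda = 24 => lambda = 12
x* = y* = 12 > 0, consistent with mu_x = mu_y = 0.
(Any feasible point with x = 0 or y = 0 has f = 0 > -144, so the minimum is not on those boundaries.)
min(-xy) = -144 (i.e. max xy = 144)
Multipliers: lambda = 12, mu_x = 0, mu_y = 0
Complementary slackness: lambda*(x + y - 24) = 12*(12 + 12 - 24) = 0, mu_x*x = 0*12 = 0, mu_y*y = 0*12 = 0. Satisfied.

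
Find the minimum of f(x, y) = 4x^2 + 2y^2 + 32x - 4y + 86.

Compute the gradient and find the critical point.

f(x,y) = 4x^2 + 2y^2 + 32x - 4y + 86
df/dx = 8x + (32) = 0  =>  x = -4
df/dy = 4y + (-4) = 0  =>  y = 1
f(-4, 1) = 4*(-4)^2 + 2*(1)^2 + 32*(-4) + -4*(1) + 86 = 20
Hessian is diagonal with entries 8, 4 > 0, so this is a minimum.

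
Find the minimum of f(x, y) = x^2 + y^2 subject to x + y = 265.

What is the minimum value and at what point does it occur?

Substitute y = 265 - x into f(x,y) = x^2 + y^2:
g(x) = x^2 + (265 - x)^2 = 2x^2 - 530x + 70225
g'(x) = 4x - 530 = 0  =>  x = 265/2
y = 265 - 265/2 = 265/2
Minimum value = (265/2)^2 + (265/2)^2 = 70225/2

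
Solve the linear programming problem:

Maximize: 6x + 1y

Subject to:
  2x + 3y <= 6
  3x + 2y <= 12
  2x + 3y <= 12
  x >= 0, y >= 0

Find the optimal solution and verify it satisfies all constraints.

Feasible vertices: (0, 0), (0, 2), (3, 0)
Objective 6x + 1y at each vertex:
  (0, 0): 0
  (0, 2): 2
  (3, 0): 18
Maximum is 18 at (3, 0).
Verify constraints at (x, y) = (3, 0):
  2*3 + 3*0 = 6 <= 6 (active)
  3*3 + 2*0 = 9 <= 12
  2*3 + 3*0 = 6 <= 12
  x = 3 >= 0, y = 0 >= 0. All constraints satisfied.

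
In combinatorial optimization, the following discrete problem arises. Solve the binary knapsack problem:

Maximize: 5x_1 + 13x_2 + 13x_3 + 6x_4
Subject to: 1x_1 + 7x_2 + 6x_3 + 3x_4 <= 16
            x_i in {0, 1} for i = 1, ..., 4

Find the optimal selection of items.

Items: item 1 (v=5, w=1), item 2 (v=13, w=7), item 3 (v=13, w=6), item 4 (v=6, w=3)
Capacity: 16
Checking all 16 subsets (w = total weight, v = total value):
  {}: w = 0, v = 0
  {1}: w = 1, v = 5
  {2}: w = 7, v = 13
  {3}: w = 6, v = 13
  {4}: w = 3, v = 6
  {1, 2}: w = 8, v = 18
  {1, 3}: w = 7, v = 18
  {1, 4}: w = 4, v = 11
  {2, 3}: w = 13, v = 26
  {2, 4}: w = 10, v = 19
  {3, 4}: w = 9, v = 19
  {1, 2, 3}: w = 14, v = 31
  {1, 2, 4}: w = 11, v = 24
  {1, 3, 4}: w = 10, v = 24
  {2, 3, 4}: w = 16, v = 32
  {1, 2, 3, 4}: w = 17 > 16, infeasible
Best feasible subset: items [2, 3, 4]
Total weight: 16 <= 16, total value: 32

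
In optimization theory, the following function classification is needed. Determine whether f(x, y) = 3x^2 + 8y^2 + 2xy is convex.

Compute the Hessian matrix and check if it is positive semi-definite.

f(x,y) = 3x^2 + 8y^2 + 2xy
Hessian H = [[6, 2], [2, 16]]
trace(H) = 22, det(H) = 92
Eigenvalues: (22 +/- sqrt(116)) / 2 = 16.39, 5.615
Since both eigenvalues > 0, f is convex.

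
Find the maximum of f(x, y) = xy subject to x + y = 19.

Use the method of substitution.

Substitute y = 19 - x into f(x,y) = xy:
g(x) = x(19 - x) = 19x - x^2
g'(x) = 19 - 2x = 0  =>  x = 19/2
y = 19 - 19/2 = 19/2
Maximum value = (19/2) * (19/2) = 361/4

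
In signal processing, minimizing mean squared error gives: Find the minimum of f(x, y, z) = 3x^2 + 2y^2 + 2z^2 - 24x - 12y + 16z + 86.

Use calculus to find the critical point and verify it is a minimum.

f(x,y,z) = 3x^2 + 2y^2 + 2z^2 - 24x - 12y + 16z + 86
df/dx = 6x + (-24) = 0 => x = 4
df/dy = 4y + (-12) = 0 => y = 3
df/dz = 4z + (16) = 0 => z = -4
f(4,3,-4) = 3*(4)^2 + 2*(3)^2 + 2*(-4)^2 + -24*(4) + -12*(3) + 16*(-4) + 86 = -12
Hessian is diagonal with entries 6, 4, 4 > 0, confirmed minimum.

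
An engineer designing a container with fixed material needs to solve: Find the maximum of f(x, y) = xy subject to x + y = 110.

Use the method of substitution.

Substitute y = 110 - x into f(x,y) = xy:
g(x) = x(110 - x) = 110x - x^2
g'(x) = 110 - 2x = 0  =>  x = 55
y = 110 - 55 = 55
Maximum value = 55 * 55 = 3025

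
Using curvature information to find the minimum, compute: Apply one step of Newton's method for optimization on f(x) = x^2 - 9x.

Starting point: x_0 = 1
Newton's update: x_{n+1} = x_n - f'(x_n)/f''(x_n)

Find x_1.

f(x) = x^2 - 9x
f'(x) = 2x + (-9), f''(x) = 2
Newton step: x_1 = x_0 - f'(x_0)/f''(x_0)
f'(1) = -7
x_1 = 1 - -7/2 = 9/2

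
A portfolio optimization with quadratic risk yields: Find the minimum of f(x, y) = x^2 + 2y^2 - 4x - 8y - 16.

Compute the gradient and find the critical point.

f(x,y) = x^2 + 2y^2 - 4x - 8y - 16
df/dx = 2x + (-4) = 0  =>  x = 2
df/dy = 4y + (-8) = 0  =>  y = 2
f(2, 2) = 1*(2)^2 + 2*(2)^2 + -4*(2) + -8*(2) + -16 = -28
Hessian is diagonal with entries 2, 4 > 0, so this is a minimum.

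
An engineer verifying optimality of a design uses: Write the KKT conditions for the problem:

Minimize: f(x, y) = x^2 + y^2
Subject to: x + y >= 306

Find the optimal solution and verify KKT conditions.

KKT conditions for min x^2 + y^2 s.t. x + y >= 306:
Stationarity: 2x = mu, 2y = mu
So x = y = mu/2.
Complementary slackness: mu*(x + y - 306) = 0
Primal feasibility: x + y >= 306; dual feasibility: mu >= 0
If mu = 0 then x = y = 0, but 0 + 0 < 306 is infeasible, so the constraint is active.
Constraint active: x + y = 2*(mu/2) = 306 => mu = 306
x = y = 153, f = 46818
Verify: stationarity 2*153 = 306 = mu; primal 153 + 153 = 306 >= 306; dual mu = 306 >= 0; complementary slackness 306*(306 - 306) = 0. All KKT conditions hold.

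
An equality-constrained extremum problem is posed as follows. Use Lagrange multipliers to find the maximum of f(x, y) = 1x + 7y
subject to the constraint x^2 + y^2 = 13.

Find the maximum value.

Set up Lagrange conditions: grad f = lambda * grad g
  1 = 2*lambda*x
  7 = 2*lambda*y
From these: x/y = 1/7, so x = 1t, y = 7t for some t.
Substitute into constraint: (1t)^2 + (7t)^2 = 13
  t^2 * 50 = 13
  t = sqrt(13/50)
Maximum = 1*x + 7*y = (1^2 + 7^2)*t = 50 * sqrt(13/50) = sqrt(650)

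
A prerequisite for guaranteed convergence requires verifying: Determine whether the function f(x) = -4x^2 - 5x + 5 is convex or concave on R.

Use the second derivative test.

f(x) = -4x^2 - 5x + 5
f'(x) = -8x - 5
f''(x) = -8
Since f''(x) = -8 < 0 for all x, f is concave on R.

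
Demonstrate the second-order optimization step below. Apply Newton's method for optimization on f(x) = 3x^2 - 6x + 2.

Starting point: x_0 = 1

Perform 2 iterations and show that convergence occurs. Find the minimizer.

f(x) = 3x^2 - 6x + 2, f'(x) = 6x + (-6), f''(x) = 6
Step 1: f'(1) = 0, x_1 = 1 - 0/6 = 1
Step 2: f'(1) = 0, x_2 = 1 (converged)
Newton's method converges in 1 step for quadratics.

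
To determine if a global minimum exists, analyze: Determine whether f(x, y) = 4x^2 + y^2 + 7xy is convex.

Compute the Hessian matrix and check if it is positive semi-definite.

f(x,y) = 4x^2 + y^2 + 7xy
Hessian H = [[8, 7], [7, 2]]
trace(H) = 10, det(H) = -33
Eigenvalues: (10 +/- sqrt(232)) / 2 = 12.62, -2.616
Since not both eigenvalues positive, f is neither convex nor concave.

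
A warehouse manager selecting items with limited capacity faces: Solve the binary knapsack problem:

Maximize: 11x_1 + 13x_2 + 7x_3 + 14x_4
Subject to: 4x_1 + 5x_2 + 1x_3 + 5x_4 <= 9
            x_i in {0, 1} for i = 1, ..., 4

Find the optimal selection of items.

Items: item 1 (v=11, w=4), item 2 (v=13, w=5), item 3 (v=7, w=1), item 4 (v=14, w=5)
Capacity: 9
Checking all 16 subsets (w = total weight, v = total value):
  {}: w = 0, v = 0
  {1}: w = 4, v = 11
  {2}: w = 5, v = 13
  {3}: w = 1, v = 7
  {4}: w = 5, v = 14
  {1, 2}: w = 9, v = 24
  {1, 3}: w = 5, v = 18
  {1, 4}: w = 9, v = 25
  {2, 3}: w = 6, v = 20
  {2, 4}: w = 10 > 9, infeasible
  {3, 4}: w = 6, v = 21
  {1, 2, 3}: w = 10 > 9, infeasible
  {1, 2, 4}: w = 14 > 9, infeasible
  {1, 3, 4}: w = 10 > 9, infeasible
  {2, 3, 4}: w = 11 > 9, infeasible
  {1, 2, 3, 4}: w = 15 > 9, infeasible
Best feasible subset: items [1, 4]
Total weight: 9 <= 9, total value: 25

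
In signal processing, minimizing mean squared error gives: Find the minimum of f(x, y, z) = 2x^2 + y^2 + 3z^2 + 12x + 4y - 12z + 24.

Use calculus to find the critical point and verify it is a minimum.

f(x,y,z) = 2x^2 + y^2 + 3z^2 + 12x + 4y - 12z + 24
df/dx = 4x + (12) = 0 => x = -3
df/dy = 2y + (4) = 0 => y = -2
df/dz = 6z + (-12) = 0 => z = 2
f(-3,-2,2) = 2*(-3)^2 + 1*(-2)^2 + 3*(2)^2 + 12*(-3) + 4*(-2) + -12*(2) + 24 = -10
Hessian is diagonal with entries 4, 2, 6 > 0, confirmed minimum.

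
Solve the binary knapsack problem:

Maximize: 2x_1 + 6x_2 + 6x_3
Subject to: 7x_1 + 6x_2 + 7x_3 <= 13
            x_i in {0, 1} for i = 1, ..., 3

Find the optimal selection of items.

Items: item 1 (v=2, w=7), item 2 (v=6, w=6), item 3 (v=6, w=7)
Capacity: 13
Checking all 8 subsets (w = total weight, v = total value):
  {}: w = 0, v = 0
  {1}: w = 7, v = 2
  {2}: w = 6, v = 6
  {3}: w = 7, v = 6
  {1, 2}: w = 13, v = 8
  {1, 3}: w = 14 > 13, infeasible
  {2, 3}: w = 13, v = 12
  {1, 2, 3}: w = 20 > 13, infeasible
Best feasible subset: items [2, 3]
Total weight: 13 <= 13, total value: 12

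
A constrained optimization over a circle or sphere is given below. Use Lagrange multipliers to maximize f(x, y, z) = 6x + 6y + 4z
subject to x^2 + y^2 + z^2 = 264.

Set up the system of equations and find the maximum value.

Lagrange conditions: 6 = 2*lambda*x, 6 = 2*lambda*y, 4 = 2*lambda*z
So x:6 = y:6 = z:4, i.e. x = 6t, y = 6t, z = 4t
Constraint: t^2*(6^2 + 6^2 + 4^2) = 264
  t^2 * 88 = 264  =>  t = sqrt(3)
Maximum = 6*6t + 6*6t + 4*4t = 88*sqrt(3) = sqrt(23232)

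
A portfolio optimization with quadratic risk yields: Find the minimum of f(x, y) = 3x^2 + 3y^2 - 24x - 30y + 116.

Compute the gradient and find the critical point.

f(x,y) = 3x^2 + 3y^2 - 24x - 30y + 116
df/dx = 6x + (-24) = 0  =>  x = 4
df/dy = 6y + (-30) = 0  =>  y = 5
f(4, 5) = 3*(4)^2 + 3*(5)^2 + -24*(4) + -30*(5) + 116 = -7
Hessian is diagonal with entries 6, 6 > 0, so this is a minimum.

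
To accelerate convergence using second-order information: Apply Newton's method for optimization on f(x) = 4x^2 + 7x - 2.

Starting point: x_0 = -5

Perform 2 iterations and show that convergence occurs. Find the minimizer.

f(x) = 4x^2 + 7x - 2, f'(x) = 8x + (7), f''(x) = 8
Step 1: f'(-5) = -33, x_1 = -5 - -33/8 = -7/8
Step 2: f'(-7/8) = 0, x_2 = -7/8 (converged)
Newton's method converges in 1 step for quadratics.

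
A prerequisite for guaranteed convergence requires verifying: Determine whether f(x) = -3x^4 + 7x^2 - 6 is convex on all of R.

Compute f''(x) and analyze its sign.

f(x) = -3x^4 + 7x^2 - 6
f'(x) = -12x^3 + 14x
f''(x) = -36x^2 + 14
f''(x) = -36x^2 + 14 -> -inf as |x| -> inf
Therefore, f is not globally convex on R.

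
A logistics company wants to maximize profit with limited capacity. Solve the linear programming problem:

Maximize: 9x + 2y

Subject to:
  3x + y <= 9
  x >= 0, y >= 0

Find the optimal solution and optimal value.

The feasible region has vertices at [(0, 0), (3, 0), (0, 9)].
Checking objective 9x + 2y at each vertex:
  (0, 0): 9*0 + 2*0 = 0
  (3, 0): 9*3 + 2*0 = 27
  (0, 9): 9*0 + 2*9 = 18
Maximum is 27 at (3, 0).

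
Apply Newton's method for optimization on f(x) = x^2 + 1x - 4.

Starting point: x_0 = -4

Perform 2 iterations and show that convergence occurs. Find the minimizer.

f(x) = x^2 + 1x - 4, f'(x) = 2x + (1), f''(x) = 2
Step 1: f'(-4) = -7, x_1 = -4 - -7/2 = -1/2
Step 2: f'(-1/2) = 0, x_2 = -1/2 (converged)
Newton's method converges in 1 step for quadratics.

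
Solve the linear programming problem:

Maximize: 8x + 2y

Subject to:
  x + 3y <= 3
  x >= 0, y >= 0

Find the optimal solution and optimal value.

The feasible region has vertices at [(0, 0), (3, 0), (0, 1)].
Checking objective 8x + 2y at each vertex:
  (0, 0): 8*0 + 2*0 = 0
  (3, 0): 8*3 + 2*0 = 24
  (0, 1): 8*0 + 2*1 = 2
Maximum is 24 at (3, 0).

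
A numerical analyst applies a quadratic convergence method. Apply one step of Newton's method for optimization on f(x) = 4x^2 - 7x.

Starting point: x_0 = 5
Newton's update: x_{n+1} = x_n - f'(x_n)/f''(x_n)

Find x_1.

f(x) = 4x^2 - 7x
f'(x) = 8x + (-7), f''(x) = 8
Newton step: x_1 = x_0 - f'(x_0)/f''(x_0)
f'(5) = 33
x_1 = 5 - 33/8 = 7/8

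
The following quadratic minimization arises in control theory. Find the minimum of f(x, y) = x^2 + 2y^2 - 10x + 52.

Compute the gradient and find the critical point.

f(x,y) = x^2 + 2y^2 - 10x + 52
df/dx = 2x + (-10) = 0  =>  x = 5
df/dy = 4y + (0) = 0  =>  y = 0
f(5, 0) = 1*(5)^2 + 2*(0)^2 + -10*(5) + 52 = 27
Hessian is diagonal with entries 2, 4 > 0, so this is a minimum.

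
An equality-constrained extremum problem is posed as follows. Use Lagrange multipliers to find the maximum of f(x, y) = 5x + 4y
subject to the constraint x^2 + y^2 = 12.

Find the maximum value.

Set up Lagrange conditions: grad f = lambda * grad g
  5 = 2*lambda*x
  4 = 2*lambda*y
From these: x/y = 5/4, so x = 5t, y = 4t for some t.
Substitute into constraint: (5t)^2 + (4t)^2 = 12
  t^2 * 41 = 12
  t = sqrt(12/41)
Maximum = 5*x + 4*y = (5^2 + 4^2)*t = 41 * sqrt(12/41) = sqrt(492)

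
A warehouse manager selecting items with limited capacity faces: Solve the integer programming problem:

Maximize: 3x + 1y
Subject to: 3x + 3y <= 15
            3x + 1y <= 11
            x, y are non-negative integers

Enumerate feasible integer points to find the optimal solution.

Constraint 1: 3x + 3y <= 15
Constraint 2: 3x + 1y <= 11
Feasible x range (need y >= 0): 0 <= x <= min(15/3, 11/3) => x in {0, ..., 3}.
Enumerate feasible integer points row by row (the coefficient of y is 1 > 0, so for each x the largest feasible y gives the best value):
  x = 0: y <= min((15 - 3*0)/3, (11 - 3*0)/1) => y in {0, ..., 5}; best 3*0 + 1*5 = 5
  x = 1: y <= min((15 - 3*1)/3, (11 - 3*1)/1) => y in {0, ..., 4}; best 3*1 + 1*4 = 7
  x = 2: y <= min((15 - 3*2)/3, (11 - 3*2)/1) => y in {0, ..., 3}; best 3*2 + 1*3 = 9
  x = 3: y <= min((15 - 3*3)/3, (11 - 3*3)/1) => y in {0, ..., 2}; best 3*3 + 1*2 = 11
The maximum 3x + 1y = 11 is achieved at x = 3, y = 2.
Check: 3*3 + 3*2 = 15 <= 15 and 3*3 + 1*2 = 11 <= 11.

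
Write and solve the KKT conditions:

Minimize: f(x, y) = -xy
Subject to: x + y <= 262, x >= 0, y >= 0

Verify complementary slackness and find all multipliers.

Problem: min -xy s.t. x + y <= 262 (multiplier lambda), x >= 0 (mu_x), y >= 0 (mu_y)
KKT stationarity: -y + lambda - mu_x = 0, -x + lambda - mu_y = 0, with lambda, mu_x, mu_y >= 0
Complementary slackness: lambda*(x + y - 262) = 0, mu_x*x = 0, mu_y*y = 0
If lambda = 0: y = -mu_x <= 0 and x = -mu_y <= 0 force x = y = 0 with f = 0; but x = y = 131 is feasible with f = -17161 < 0, so this is not the minimum. Hence lambda > 0 and x + y = 262.
Try x > 0, y > 0 (so mu_x = mu_y = 0): y = lambda, x = lambda => x = y = lambda
x + y = 262 => 2*lambda = 262 => lambda = 131
x* = y* = 131 > 0, consistent with mu_x = mu_y = 0.
(Any feasible point with x = 0 or y = 0 has f = 0 > -17161, so the minimum is not on those boundaries.)
min(-xy) = -17161 (i.e. max xy = 17161)
Multipliers: lambda = 131, mu_x = 0, mu_y = 0
Complementary slackness: lambda*(x + y - 262) = 131*(131 + 131 - 262) = 0, mu_x*x = 0*131 = 0, mu_y*y = 0*131 = 0. Satisfied.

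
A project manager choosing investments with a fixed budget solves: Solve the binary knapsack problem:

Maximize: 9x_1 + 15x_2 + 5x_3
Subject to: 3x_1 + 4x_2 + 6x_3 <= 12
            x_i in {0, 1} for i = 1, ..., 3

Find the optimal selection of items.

Items: item 1 (v=9, w=3), item 2 (v=15, w=4), item 3 (v=5, w=6)
Capacity: 12
Checking all 8 subsets (w = total weight, v = total value):
  {}: w = 0, v = 0
  {1}: w = 3, v = 9
  {2}: w = 4, v = 15
  {3}: w = 6, v = 5
  {1, 2}: w = 7, v = 24
  {1, 3}: w = 9, v = 14
  {2, 3}: w = 10, v = 20
  {1, 2, 3}: w = 13 > 12, infeasible
Best feasible subset: items [1, 2]
Total weight: 7 <= 12, total value: 24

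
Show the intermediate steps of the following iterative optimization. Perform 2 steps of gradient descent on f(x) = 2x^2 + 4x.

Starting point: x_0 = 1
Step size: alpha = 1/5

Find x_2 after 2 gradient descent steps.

f(x) = 2x^2 + 4x, f'(x) = 4x + (4)
Step 1: f'(1) = 8, x_1 = 1 - 1/5 * 8 = -3/5
Step 2: f'(-3/5) = 8/5, x_2 = -3/5 - 1/5 * 8/5 = -23/25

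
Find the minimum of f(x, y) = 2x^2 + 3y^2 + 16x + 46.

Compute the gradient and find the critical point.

f(x,y) = 2x^2 + 3y^2 + 16x + 46
df/dx = 4x + (16) = 0  =>  x = -4
df/dy = 6y + (0) = 0  =>  y = 0
f(-4, 0) = 2*(-4)^2 + 3*(0)^2 + 16*(-4) + 46 = 14
Hessian is diagonal with entries 4, 6 > 0, so this is a minimum.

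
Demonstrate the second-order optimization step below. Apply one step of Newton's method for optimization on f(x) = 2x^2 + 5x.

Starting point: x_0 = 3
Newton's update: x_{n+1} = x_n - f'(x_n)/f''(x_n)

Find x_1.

f(x) = 2x^2 + 5x
f'(x) = 4x + (5), f''(x) = 4
Newton step: x_1 = x_0 - f'(x_0)/f''(x_0)
f'(3) = 17
x_1 = 3 - 17/4 = -5/4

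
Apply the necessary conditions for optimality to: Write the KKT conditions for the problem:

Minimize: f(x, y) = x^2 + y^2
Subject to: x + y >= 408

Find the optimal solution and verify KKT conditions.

KKT conditions for min x^2 + y^2 s.t. x + y >= 408:
Stationarity: 2x = mu, 2y = mu
So x = y = mu/2.
Complementary slackness: mu*(x + y - 408) = 0
Primal feasibility: x + y >= 408; dual feasibility: mu >= 0
If mu = 0 then x = y = 0, but 0 + 0 < 408 is infeasible, so the constraint is active.
Constraint active: x + y = 2*(mu/2) = 408 => mu = 408
x = y = 204, f = 83232
Verify: stationarity 2*204 = 408 = mu; primal 204 + 204 = 408 >= 408; dual mu = 408 >= 0; complementary slackness 408*(408 - 408) = 0. All KKT conditions hold.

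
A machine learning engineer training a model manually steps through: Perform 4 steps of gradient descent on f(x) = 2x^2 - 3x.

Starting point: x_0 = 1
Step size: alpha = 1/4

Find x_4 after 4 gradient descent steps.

f(x) = 2x^2 - 3x, f'(x) = 4x + (-3)
Step 1: f'(1) = 1, x_1 = 1 - 1/4 * 1 = 3/4
Step 2: f'(3/4) = 0, x_2 = 3/4 - 1/4 * 0 = 3/4
Step 3: f'(3/4) = 0, x_3 = 3/4 - 1/4 * 0 = 3/4
Step 4: f'(3/4) = 0, x_4 = 3/4 - 1/4 * 0 = 3/4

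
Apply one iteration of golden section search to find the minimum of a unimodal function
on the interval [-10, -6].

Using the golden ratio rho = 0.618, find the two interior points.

Golden section search on [-10, -6].
Golden ratio rho = 0.618 (approx).
Interior points:
  x_1 = -10 + (1-0.618)*4 = -8.4720
  x_2 = -10 + 0.618*4 = -7.5280
Compare f(x_1) and f(x_2) to determine which subinterval to keep.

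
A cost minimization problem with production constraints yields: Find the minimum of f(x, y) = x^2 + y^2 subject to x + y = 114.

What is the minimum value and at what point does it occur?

Substitute y = 114 - x into f(x,y) = x^2 + y^2:
g(x) = x^2 + (114 - x)^2 = 2x^2 - 228x + 12996
g'(x) = 4x - 228 = 0  =>  x = 57
y = 114 - 57 = 57
Minimum value = 57^2 + 57^2 = 6498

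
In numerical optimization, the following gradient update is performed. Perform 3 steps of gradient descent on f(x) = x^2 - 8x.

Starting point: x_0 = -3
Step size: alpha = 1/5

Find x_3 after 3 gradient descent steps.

f(x) = x^2 - 8x, f'(x) = 2x + (-8)
Step 1: f'(-3) = -14, x_1 = -3 - 1/5 * -14 = -1/5
Step 2: f'(-1/5) = -42/5, x_2 = -1/5 - 1/5 * -42/5 = 37/25
Step 3: f'(37/25) = -126/25, x_3 = 37/25 - 1/5 * -126/25 = 311/125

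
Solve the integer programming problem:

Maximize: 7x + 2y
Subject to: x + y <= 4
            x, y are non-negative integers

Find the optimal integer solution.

Objective: 7x + 2y, constraint: x + y <= 4
Coefficient of x is 7 >= coefficient of y is 2, so allocate the entire budget to x.
Optimal: x = 4, y = 0, value = 28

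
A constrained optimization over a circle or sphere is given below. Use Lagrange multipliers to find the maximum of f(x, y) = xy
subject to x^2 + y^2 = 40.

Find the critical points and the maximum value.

Lagrange conditions: y = 2*lambda*x and x = 2*lambda*y
If x = 0 then y = 0, violating the constraint, so x, y != 0.
Dividing: y/x = x/y => x^2 = y^2 => y = x or y = -x
Constraint: 2x^2 = 40 => x^2 = 20 => x = +/-sqrt(20)
Critical points: (sqrt(20), sqrt(20)), (-sqrt(20), -sqrt(20)), (sqrt(20), -sqrt(20)), (-sqrt(20), sqrt(20))
  y = x:  xy = x^2 = 20  at (sqrt(20), sqrt(20)) and (-sqrt(20), -sqrt(20))
  y = -x: xy = -x^2 = -20 at (sqrt(20), -sqrt(20)) and (-sqrt(20), sqrt(20))
Maximum xy = 20 at (sqrt(20), sqrt(20)) and (-sqrt(20), -sqrt(20))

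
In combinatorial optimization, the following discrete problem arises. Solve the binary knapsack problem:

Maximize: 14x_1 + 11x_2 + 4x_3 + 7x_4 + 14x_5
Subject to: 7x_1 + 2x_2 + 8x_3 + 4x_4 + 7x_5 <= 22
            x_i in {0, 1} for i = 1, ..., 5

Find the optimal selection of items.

Items: item 1 (v=14, w=7), item 2 (v=11, w=2), item 3 (v=4, w=8), item 4 (v=7, w=4), item 5 (v=14, w=7)
Capacity: 22
Checking all 32 subsets (w = total weight, v = total value):
  {}: w = 0, v = 0
  {1}: w = 7, v = 14
  {2}: w = 2, v = 11
  {3}: w = 8, v = 4
  {4}: w = 4, v = 7
  {5}: w = 7, v = 14
  {1, 2}: w = 9, v = 25
  {1, 3}: w = 15, v = 18
  {1, 4}: w = 11, v = 21
  {1, 5}: w = 14, v = 28
  {2, 3}: w = 10, v = 15
  {2, 4}: w = 6, v = 18
  {2, 5}: w = 9, v = 25
  {3, 4}: w = 12, v = 11
  {3, 5}: w = 15, v = 18
  {4, 5}: w = 11, v = 21
  {1, 2, 3}: w = 17, v = 29
  {1, 2, 4}: w = 13, v = 32
  {1, 2, 5}: w = 16, v = 39
  {1, 3, 4}: w = 19, v = 25
  {1, 3, 5}: w = 22, v = 32
  {1, 4, 5}: w = 18, v = 35
  {2, 3, 4}: w = 14, v = 22
  {2, 3, 5}: w = 17, v = 29
  {2, 4, 5}: w = 13, v = 32
  {3, 4, 5}: w = 19, v = 25
  {1, 2, 3, 4}: w = 21, v = 36
  {1, 2, 3, 5}: w = 24 > 22, infeasible
  {1, 2, 4, 5}: w = 20, v = 46
  {1, 3, 4, 5}: w = 26 > 22, infeasible
  {2, 3, 4, 5}: w = 21, v = 36
  {1, 2, 3, 4, 5}: w = 28 > 22, infeasible
Best feasible subset: items [1, 2, 4, 5]
Total weight: 20 <= 22, total value: 46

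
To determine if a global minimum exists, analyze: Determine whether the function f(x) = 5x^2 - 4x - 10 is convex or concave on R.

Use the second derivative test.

f(x) = 5x^2 - 4x - 10
f'(x) = 10x - 4
f''(x) = 10
Since f''(x) = 10 > 0 for all x, f is convex on R.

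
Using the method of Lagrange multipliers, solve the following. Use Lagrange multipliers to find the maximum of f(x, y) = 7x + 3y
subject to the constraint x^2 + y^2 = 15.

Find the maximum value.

Set up Lagrange conditions: grad f = lambda * grad g
  7 = 2*lambda*x
  3 = 2*lambda*y
From these: x/y = 7/3, so x = 7t, y = 3t for some t.
Substitute into constraint: (7t)^2 + (3t)^2 = 15
  t^2 * 58 = 15
  t = sqrt(15/58)
Maximum = 7*x + 3*y = (7^2 + 3^2)*t = 58 * sqrt(15/58) = sqrt(870)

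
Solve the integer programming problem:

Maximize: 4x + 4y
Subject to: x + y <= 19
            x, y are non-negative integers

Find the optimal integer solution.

Objective: 4x + 4y, constraint: x + y <= 19
Coefficient of x is 4 >= coefficient of y is 4, so allocate the entire budget to x.
Optimal: x = 19, y = 0, value = 76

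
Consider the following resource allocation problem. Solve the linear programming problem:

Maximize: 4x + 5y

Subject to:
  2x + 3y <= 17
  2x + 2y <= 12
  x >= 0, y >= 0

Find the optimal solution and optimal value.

Feasible vertices: (0, 0), (0, 17/3), (1, 5), (6, 0)
Objective 4x + 5y at each:
  (0, 0): 0
  (0, 17/3): 85/3
  (1, 5): 29
  (6, 0): 24
Maximum is 29 at (1, 5).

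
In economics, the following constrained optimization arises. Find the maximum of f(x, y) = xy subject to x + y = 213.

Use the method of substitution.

Substitute y = 213 - x into f(x,y) = xy:
g(x) = x(213 - x) = 213x - x^2
g'(x) = 213 - 2x = 0  =>  x = 213/2
y = 213 - 213/2 = 213/2
Maximum value = (213/2) * (213/2) = 45369/4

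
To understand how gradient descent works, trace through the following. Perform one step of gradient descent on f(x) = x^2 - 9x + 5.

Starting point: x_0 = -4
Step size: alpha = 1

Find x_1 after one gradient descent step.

f(x) = x^2 - 9x + 5
f'(x) = 2x - 9
f'(-4) = 2*-4 + (-9) = -17
x_1 = x_0 - alpha * f'(x_0) = -4 - 1 * -17 = 13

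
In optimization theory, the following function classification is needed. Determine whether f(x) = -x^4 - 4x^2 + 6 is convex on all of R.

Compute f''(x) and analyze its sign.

f(x) = -x^4 - 4x^2 + 6
f'(x) = -4x^3 + -8x
f''(x) = -12x^2 + -8
f''(x) = -12x^2 + -8 <= -8 < 0 for all x
Therefore, f is concave on R.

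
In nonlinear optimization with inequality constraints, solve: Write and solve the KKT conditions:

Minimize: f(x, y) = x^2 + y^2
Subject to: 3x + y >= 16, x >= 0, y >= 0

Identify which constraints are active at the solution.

KKT conditions for min x^2 + y^2 s.t. 3x + 1y >= 16, x >= 0, y >= 0:
Stationarity: 2x = mu*3 + mu_x, 2y = mu*1 + mu_y, with mu, mu_x, mu_y >= 0
Complementary slackness: mu*(3x + y - 16) = 0, mu_x*x = 0, mu_y*y = 0
(0, 0) is infeasible (3*0 + 1*0 < 16), so if mu = 0 stationarity would force x = mu_x/2 >= 0, y = mu_y/2 >= 0 with mu_x*x = mu_y*y = 0, i.e. x = y = 0: contradiction. Hence mu > 0 and 3x + y = 16 is active.
Try x > 0, y > 0 (so mu_x = mu_y = 0): x = 3*mu/2, y = 1*mu/2
Substitute: 3*(3*mu/2) + 1*(1*mu/2) = 16
  mu*10/2 = 16 => mu = 16/5
x* = 24/5 > 0, y* = 8/5 > 0, consistent with mu_x = mu_y = 0.
f is convex and the constraints are linear, so this KKT point is the global minimum.
f* = 128/5
Active constraints: 3x + y >= 16 (holds with equality, mu = 16/5 > 0); x >= 0 and y >= 0 are inactive (mu_x = mu_y = 0).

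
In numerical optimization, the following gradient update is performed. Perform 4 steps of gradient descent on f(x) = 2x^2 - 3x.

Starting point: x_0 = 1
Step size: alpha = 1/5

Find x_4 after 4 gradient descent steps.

f(x) = 2x^2 - 3x, f'(x) = 4x + (-3)
Step 1: f'(1) = 1, x_1 = 1 - 1/5 * 1 = 4/5
Step 2: f'(4/5) = 1/5, x_2 = 4/5 - 1/5 * 1/5 = 19/25
Step 3: f'(19/25) = 1/25, x_3 = 19/25 - 1/5 * 1/25 = 94/125
Step 4: f'(94/125) = 1/125, x_4 = 94/125 - 1/5 * 1/125 = 469/625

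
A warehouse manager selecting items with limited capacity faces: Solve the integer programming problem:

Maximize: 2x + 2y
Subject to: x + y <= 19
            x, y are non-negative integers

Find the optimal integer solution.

Objective: 2x + 2y, constraint: x + y <= 19
Coefficient of x is 2 >= coefficient of y is 2, so allocate the entire budget to x.
Optimal: x = 19, y = 0, value = 38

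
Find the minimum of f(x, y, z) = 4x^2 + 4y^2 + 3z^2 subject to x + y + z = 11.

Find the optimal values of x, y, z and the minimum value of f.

Using Lagrange multipliers on f = 4x^2 + 4y^2 + 3z^2 with constraint x + y + z = 11:
Conditions: 2*4*x = lambda, 2*4*y = lambda, 2*3*z = lambda
So x = lambda/8, y = lambda/8, z = lambda/6
Substituting into constraint: lambda * (5/12) = 11
lambda = 132/5
x = 33/10, y = 33/10, z = 22/5
Minimum value = 726/5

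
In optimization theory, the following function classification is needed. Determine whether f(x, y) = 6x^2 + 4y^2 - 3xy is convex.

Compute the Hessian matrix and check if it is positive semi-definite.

f(x,y) = 6x^2 + 4y^2 - 3xy
Hessian H = [[12, -3], [-3, 8]]
trace(H) = 20, det(H) = 87
Eigenvalues: (20 +/- sqrt(52)) / 2 = 13.61, 6.394
Since both eigenvalues > 0, f is convex.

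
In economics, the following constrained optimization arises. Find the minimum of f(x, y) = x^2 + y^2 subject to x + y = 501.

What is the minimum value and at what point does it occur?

Substitute y = 501 - x into f(x,y) = x^2 + y^2:
g(x) = x^2 + (501 - x)^2 = 2x^2 - 1002x + 251001
g'(x) = 4x - 1002 = 0  =>  x = 501/2
y = 501 - 501/2 = 501/2
Minimum value = (501/2)^2 + (501/2)^2 = 251001/2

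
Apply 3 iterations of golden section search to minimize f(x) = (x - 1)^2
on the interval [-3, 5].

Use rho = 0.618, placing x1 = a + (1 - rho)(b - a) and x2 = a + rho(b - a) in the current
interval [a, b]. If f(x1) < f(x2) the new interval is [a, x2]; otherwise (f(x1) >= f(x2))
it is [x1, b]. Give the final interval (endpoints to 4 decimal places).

Golden section search for min of f(x) = (x - 1)^2 on [-3, 5].
Each step: x1 = a + (1 - rho)(b - a), x2 = a + rho(b - a); if f(x1) < f(x2) keep [a, x2], otherwise keep [x1, b].
Step 1: [-3.0000, 5.0000], x1=0.0560 (f=0.8911), x2=1.9440 (f=0.8911); f(x1) = f(x2) (tie, not '<') => keep [0.0560, 5.0000]
Step 2: [0.0560, 5.0000], x1=1.9446 (f=0.8923), x2=3.1114 (f=4.4580); f(x1) < f(x2) => keep [0.0560, 3.1114]
Step 3: [0.0560, 3.1114], x1=1.2232 (f=0.0498), x2=1.9442 (f=0.8916); f(x1) < f(x2) => keep [0.0560, 1.9442]
Final interval: [0.0560, 1.9442]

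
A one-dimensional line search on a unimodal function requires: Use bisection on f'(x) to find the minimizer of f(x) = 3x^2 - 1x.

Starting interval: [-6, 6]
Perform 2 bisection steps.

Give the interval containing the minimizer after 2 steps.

Finding critical point of f(x) = 3x^2 - 1x using bisection on f'(x) = 6x + -1.
f'(x) = 0 when x = 1/6.
Starting interval: [-6, 6]
Step 1: mid = 0, f'(mid) = -1, new interval = [0, 6]
Step 2: mid = 3, f'(mid) = 17, new interval = [0, 3]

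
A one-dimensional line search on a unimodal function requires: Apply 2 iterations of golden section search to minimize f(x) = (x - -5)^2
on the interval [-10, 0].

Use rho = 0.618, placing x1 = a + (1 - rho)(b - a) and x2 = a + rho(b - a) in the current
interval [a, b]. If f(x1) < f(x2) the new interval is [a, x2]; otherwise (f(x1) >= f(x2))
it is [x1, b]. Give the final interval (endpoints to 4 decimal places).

Golden section search for min of f(x) = (x - -5)^2 on [-10, 0].
Each step: x1 = a + (1 - rho)(b - a), x2 = a + rho(b - a); if f(x1) < f(x2) keep [a, x2], otherwise keep [x1, b].
Step 1: [-10.0000, 0.0000], x1=-6.1800 (f=1.3924), x2=-3.8200 (f=1.3924); f(x1) = f(x2) (tie, not '<') => keep [-6.1800, 0.0000]
Step 2: [-6.1800, 0.0000], x1=-3.8192 (f=1.3942), x2=-2.3608 (f=6.9656); f(x1) < f(x2) => keep [-6.1800, -2.3608]
Final interval: [-6.1800, -2.3608]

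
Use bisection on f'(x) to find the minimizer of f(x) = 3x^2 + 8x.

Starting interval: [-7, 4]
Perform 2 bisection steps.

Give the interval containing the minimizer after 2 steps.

Finding critical point of f(x) = 3x^2 + 8x using bisection on f'(x) = 6x + 8.
f'(x) = 0 when x = -4/3.
Starting interval: [-7, 4]
Step 1: mid = -3/2, f'(mid) = -1, new interval = [-3/2, 4]
Step 2: mid = 5/4, f'(mid) = 31/2, new interval = [-3/2, 5/4]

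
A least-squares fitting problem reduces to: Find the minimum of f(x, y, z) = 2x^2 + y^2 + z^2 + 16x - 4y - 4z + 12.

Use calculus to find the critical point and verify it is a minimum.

f(x,y,z) = 2x^2 + y^2 + z^2 + 16x - 4y - 4z + 12
df/dx = 4x + (16) = 0 => x = -4
df/dy = 2y + (-4) = 0 => y = 2
df/dz = 2z + (-4) = 0 => z = 2
f(-4,2,2) = 2*(-4)^2 + 1*(2)^2 + 1*(2)^2 + 16*(-4) + -4*(2) + -4*(2) + 12 = -28
Hessian is diagonal with entries 4, 2, 2 > 0, confirmed minimum.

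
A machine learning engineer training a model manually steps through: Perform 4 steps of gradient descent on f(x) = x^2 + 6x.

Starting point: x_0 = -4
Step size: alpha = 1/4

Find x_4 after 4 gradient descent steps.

f(x) = x^2 + 6x, f'(x) = 2x + (6)
Step 1: f'(-4) = -2, x_1 = -4 - 1/4 * -2 = -7/2
Step 2: f'(-7/2) = -1, x_2 = -7/2 - 1/4 * -1 = -13/4
Step 3: f'(-13/4) = -1/2, x_3 = -13/4 - 1/4 * -1/2 = -25/8
Step 4: f'(-25/8) = -1/4, x_4 = -25/8 - 1/4 * -1/4 = -49/16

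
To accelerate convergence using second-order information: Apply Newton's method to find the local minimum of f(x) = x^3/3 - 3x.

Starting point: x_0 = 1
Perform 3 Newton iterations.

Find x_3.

f(x) = x^3/3 - 3x
f'(x) = x^2 - 3, f''(x) = 2x
Newton update: x_{n+1} = x_n - (x_n^2 - 3)/(2*x_n)
Step 1: x_0 = 1, f'=-2, f''=2, x_1 = 2
Step 2: x_1 = 2, f'=1, f''=4, x_2 = 7/4
Step 3: x_2 = 7/4, f'=1/16, f''=7/2, x_3 = 97/56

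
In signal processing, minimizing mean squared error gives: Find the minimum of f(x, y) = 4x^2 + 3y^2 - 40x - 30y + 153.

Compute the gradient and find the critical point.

f(x,y) = 4x^2 + 3y^2 - 40x - 30y + 153
df/dx = 8x + (-40) = 0  =>  x = 5
df/dy = 6y + (-30) = 0  =>  y = 5
f(5, 5) = 4*(5)^2 + 3*(5)^2 + -40*(5) + -30*(5) + 153 = -22
Hessian is diagonal with entries 8, 6 > 0, so this is a minimum.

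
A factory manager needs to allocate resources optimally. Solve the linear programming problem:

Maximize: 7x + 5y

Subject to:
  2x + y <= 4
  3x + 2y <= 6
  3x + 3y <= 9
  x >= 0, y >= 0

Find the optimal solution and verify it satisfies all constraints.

Feasible vertices: (0, 0), (0, 3), (2, 0)
Objective 7x + 5y at each vertex:
  (0, 0): 0
  (0, 3): 15
  (2, 0): 14
Maximum is 15 at (0, 3).
Verify constraints at (x, y) = (0, 3):
  2*0 + 1*3 = 3 <= 4
  3*0 + 2*3 = 6 <= 6 (active)
  3*0 + 3*3 = 9 <= 9 (active)
  x = 0 >= 0, y = 3 >= 0. All constraints satisfied.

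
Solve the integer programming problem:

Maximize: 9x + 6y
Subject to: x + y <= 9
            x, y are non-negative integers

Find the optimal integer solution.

Objective: 9x + 6y, constraint: x + y <= 9
Coefficient of x is 9 >= coefficient of y is 6, so allocate the entire budget to x.
Optimal: x = 9, y = 0, value = 81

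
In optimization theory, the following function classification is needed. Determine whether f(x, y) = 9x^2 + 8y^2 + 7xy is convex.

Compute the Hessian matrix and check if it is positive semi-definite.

f(x,y) = 9x^2 + 8y^2 + 7xy
Hessian H = [[18, 7], [7, 16]]
trace(H) = 34, det(H) = 239
Eigenvalues: (34 +/- sqrt(200)) / 2 = 24.07, 9.929
Since both eigenvalues > 0, f is convex.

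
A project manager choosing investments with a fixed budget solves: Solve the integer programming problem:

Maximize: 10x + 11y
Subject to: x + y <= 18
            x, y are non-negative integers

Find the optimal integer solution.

Objective: 10x + 11y, constraint: x + y <= 18
Coefficient of y is 11 > coefficient of x is 10, so allocate the entire budget to y.
Optimal: x = 0, y = 18, value = 198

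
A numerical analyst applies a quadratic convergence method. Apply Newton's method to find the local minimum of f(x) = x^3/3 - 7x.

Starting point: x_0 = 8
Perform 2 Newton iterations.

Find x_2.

f(x) = x^3/3 - 7x
f'(x) = x^2 - 7, f''(x) = 2x
Newton update: x_{n+1} = x_n - (x_n^2 - 7)/(2*x_n)
Step 1: x_0 = 8, f'=57, f''=16, x_1 = 71/16
Step 2: x_1 = 71/16, f'=3249/256, f''=71/8, x_2 = 6833/2272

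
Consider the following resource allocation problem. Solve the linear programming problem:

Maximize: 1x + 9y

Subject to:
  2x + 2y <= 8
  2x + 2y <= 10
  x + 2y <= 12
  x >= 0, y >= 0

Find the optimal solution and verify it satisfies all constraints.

Feasible vertices: (0, 0), (0, 4), (4, 0)
Objective 1x + 9y at each vertex:
  (0, 0): 0
  (0, 4): 36
  (4, 0): 4
Maximum is 36 at (0, 4).
Verify constraints at (x, y) = (0, 4):
  2*0 + 2*4 = 8 <= 8 (active)
  2*0 + 2*4 = 8 <= 10
  1*0 + 2*4 = 8 <= 12
  x = 0 >= 0, y = 4 >= 0. All constraints satisfied.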